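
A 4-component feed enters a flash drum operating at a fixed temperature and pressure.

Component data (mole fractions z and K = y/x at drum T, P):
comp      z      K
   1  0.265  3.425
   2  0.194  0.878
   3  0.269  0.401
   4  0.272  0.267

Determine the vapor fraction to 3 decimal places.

ψ = 0.192

Material balance + equilibrium reduce to Σ zᵢ(Kᵢ−1)/(1+ψ(Kᵢ−1)) = 0.
Check two-phase: ΣzᵢKᵢ = 1.258 > 1 and Σzᵢ/Kᵢ = 1.988 > 1, so g(0) = 0.258 > 0 and g(1) = -0.988 < 0.
Iterate (Newton) starting at ψ = 0.64:
  ψ = 0.640: g = -0.4107, g' = -1.015 → ψ = 0.235
  ψ = 0.235: g = -0.0438, g' = -0.979 → ψ = 0.191
  ψ = 0.191: g = 0.0016, g' = -1.052 → ψ = 0.192
Converged at ψ = 0.192.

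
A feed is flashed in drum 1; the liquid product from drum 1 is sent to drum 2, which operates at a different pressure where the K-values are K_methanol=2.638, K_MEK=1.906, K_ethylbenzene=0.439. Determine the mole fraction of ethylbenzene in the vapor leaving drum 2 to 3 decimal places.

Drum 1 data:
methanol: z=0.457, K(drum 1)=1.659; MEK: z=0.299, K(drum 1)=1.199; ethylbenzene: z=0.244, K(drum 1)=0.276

Drum 1:
Rachford–Rice: g(ψ₁) = Σ zᵢ(Kᵢ−1)/(1+ψ₁(Kᵢ−1)) = 0.
Check two-phase: ΣzᵢKᵢ = 1.184 > 1 and Σzᵢ/Kᵢ = 1.409 > 1, so g(0) = 0.184 > 0 and g(1) = -0.409 < 0.
Iterate (Newton) starting at ψ₁ = 0.5:
  ψ₁ = 0.500: g = 0.0037, g' = -0.436 → ψ₁ = 0.509
Converged at ψ₁ = 0.509.
Drum-1 compositions:
  methanol: x = 0.342, y = 0.568
  MEK: x = 0.272, y = 0.326
  ethylbenzene: x = 0.386, y = 0.107
Drum-2 feed = drum-1 liquid: z₂ = (0.3423, 0.2715, 0.3862).
Drum 2:
Iterate (Newton) starting at ψ₂ = 0.5:
  ψ₂ = 0.500: g = 0.1764, g' = -0.618 → ψ₂ = 0.786
  ψ₂ = 0.786: g = 0.0016, g' = -0.640 → ψ₂ = 0.788
Converged at ψ₂ = 0.788.
  methanol: x = 0.149, y = 0.394
  MEK: x = 0.158, y = 0.302
  ethylbenzene: x = 0.692, y = 0.304

y_ethylbenzene (drum 2) = 0.304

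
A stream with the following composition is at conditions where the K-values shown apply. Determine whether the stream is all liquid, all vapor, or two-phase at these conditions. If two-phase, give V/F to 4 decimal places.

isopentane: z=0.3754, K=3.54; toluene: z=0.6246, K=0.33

ΣzᵢKᵢ = 1.5350; Σzᵢ/Kᵢ = 1.9988.
Both exceed 1, so a two-phase solution exists.
Material balance + equilibrium reduce to Σ zᵢ(Kᵢ−1)/(1+ψ(Kᵢ−1)) = 0.
Binary case is linear: z₁(K₁−1)(1+ψ(K₂−1)) + z₂(K₂−1)(1+ψ(K₁−1)) = 0
⇒ ψ = [z₁(K₁−1)+z₂(K₂−1)] / [−(K₁−1)(K₂−1)] = 0.53503/1.70180 = 0.3144

two-phase, V/F = 0.3144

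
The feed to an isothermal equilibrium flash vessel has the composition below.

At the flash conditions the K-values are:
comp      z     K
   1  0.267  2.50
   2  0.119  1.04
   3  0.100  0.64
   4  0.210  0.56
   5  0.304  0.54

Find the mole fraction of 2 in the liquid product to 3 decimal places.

x_2 = 0.118

Rachford–Rice: g(β) = Σ zᵢ(Kᵢ−1)/(1+β(Kᵢ−1)) = 0.
Check two-phase: ΣzᵢKᵢ = 1.137 > 1 and Σzᵢ/Kᵢ = 1.315 > 1, so g(0) = 0.137 > 0 and g(1) = -0.315 < 0.
Newton iteration, β⁰ = 0.5:
  β = 0.500: g = -0.1105, g' = -0.391 → β = 0.217
  β = 0.217: g = 0.0101, g' = -0.486 → β = 0.238
  β = 0.238: g = 0.0001, g' = -0.474 → β = 0.239
Converged at β = 0.239.
Compositions from xᵢ = zᵢ/(1+β(Kᵢ−1)), yᵢ = Kᵢxᵢ:
  1: x = 0.197, y = 0.492
  2: x = 0.118, y = 0.123
  3: x = 0.109, y = 0.070
  4: x = 0.235, y = 0.131
  5: x = 0.341, y = 0.184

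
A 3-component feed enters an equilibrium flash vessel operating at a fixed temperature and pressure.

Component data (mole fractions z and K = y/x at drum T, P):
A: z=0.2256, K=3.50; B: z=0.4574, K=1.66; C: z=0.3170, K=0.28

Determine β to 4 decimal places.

β = 0.6467

Let β = V/F and solve Σ zᵢ(Kᵢ−1)/(1+β(Kᵢ−1)) = 0.
Feasibility: ΣzᵢKᵢ = 1.6376, Σzᵢ/Kᵢ = 1.4721 — both > 1, two phases present.
Newton–Raphson from β = 0.5:
  β = 0.5000: g = 0.12102, g' = -0.7924 → β = 0.6527
  β = 0.6527: g = -0.00533, g' = -0.8858 → β = 0.6467
Converged at β = 0.6467.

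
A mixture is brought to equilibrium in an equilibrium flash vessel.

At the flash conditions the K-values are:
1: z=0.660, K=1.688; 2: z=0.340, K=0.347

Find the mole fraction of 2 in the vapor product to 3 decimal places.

Binary case is linear: z₁(K₁−1)(1+β(K₂−1)) + z₂(K₂−1)(1+β(K₁−1)) = 0
⇒ β = [z₁(K₁−1)+z₂(K₂−1)] / [−(K₁−1)(K₂−1)] = 0.2321/0.4493 = 0.517
Compositions from xᵢ = zᵢ/(1+β(Kᵢ−1)), yᵢ = Kᵢxᵢ:
  1: x = 0.487, y = 0.822
  2: x = 0.513, y = 0.178

y_2 = 0.178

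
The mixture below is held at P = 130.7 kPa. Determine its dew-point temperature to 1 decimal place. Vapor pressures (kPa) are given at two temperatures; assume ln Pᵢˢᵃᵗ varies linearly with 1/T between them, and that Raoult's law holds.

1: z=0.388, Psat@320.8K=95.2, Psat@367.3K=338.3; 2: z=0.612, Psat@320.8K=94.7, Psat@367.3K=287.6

T = 332.3 K

Dew-point temperature: Σzᵢ·P/Pᵢˢᵃᵗ(T) = 1. Interpolate ln Pᵢˢᵃᵗ = aᵢ + bᵢ/T.
  T = 320.8 K: ΣzᵢP/Pᵢˢᵃᵗ = 1.3773
  T = 367.3 K: ΣzᵢP/Pᵢˢᵃᵗ = 0.4280
  T = 344.1 K: ΣzᵢP/Pᵢˢᵃᵗ = 0.7366
  T = 332.5 K: ΣzᵢP/Pᵢˢᵃᵗ = 0.9947
  T = 326.6 K: ΣzᵢP/Pᵢˢᵃᵗ = 1.1687
  T = 329.6 K: ΣzᵢP/Pᵢˢᵃᵗ = 1.0759
Interpolating between 329.6 K and 332.5 K gives T ≈ 332.3 K.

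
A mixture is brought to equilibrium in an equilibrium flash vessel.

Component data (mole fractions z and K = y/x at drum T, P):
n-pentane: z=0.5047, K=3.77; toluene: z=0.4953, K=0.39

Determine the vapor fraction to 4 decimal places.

Material balance + equilibrium reduce to Σ zᵢ(Kᵢ−1)/(1+ψ(Kᵢ−1)) = 0.
Check two-phase: ΣzᵢKᵢ = 2.0959 > 1 and Σzᵢ/Kᵢ = 1.4039 > 1, so g(0) = 1.0959 > 0 and g(1) = -0.4039 < 0.
Binary case is linear: z₁(K₁−1)(1+ψ(K₂−1)) + z₂(K₂−1)(1+ψ(K₁−1)) = 0
⇒ ψ = [z₁(K₁−1)+z₂(K₂−1)] / [−(K₁−1)(K₂−1)] = 1.09589/1.68970 = 0.6486

ψ = 0.6486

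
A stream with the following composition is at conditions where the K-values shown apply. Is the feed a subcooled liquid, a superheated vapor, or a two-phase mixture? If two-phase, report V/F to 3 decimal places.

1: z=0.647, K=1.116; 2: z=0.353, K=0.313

subcooled liquid

ΣzᵢKᵢ = 0.833; Σzᵢ/Kᵢ = 1.708.
Since ΣzᵢKᵢ < 1 the mixture is below its bubble point — single liquid phase.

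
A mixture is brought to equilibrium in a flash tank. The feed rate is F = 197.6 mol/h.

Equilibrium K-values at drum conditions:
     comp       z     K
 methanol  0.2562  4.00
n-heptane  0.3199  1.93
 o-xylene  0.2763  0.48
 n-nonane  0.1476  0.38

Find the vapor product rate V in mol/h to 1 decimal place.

V = 149.6 mol/h

Material balance + equilibrium reduce to Σ zᵢ(Kᵢ−1)/(1+β(Kᵢ−1)) = 0.
g(0) = ΣzᵢKᵢ − 1 = 0.8309 and g(1) = 1 − Σzᵢ/Kᵢ = -0.1938, so a root lies in (0, 1).
Newton iteration, β⁰ = 0.32:
  β = 0.3200: g = 0.33490, g' = -0.9604 → β = 0.6687
  β = 0.6687: g = 0.06250, g' = -0.7015 → β = 0.7578
  β = 0.7578: g = -0.00042, g' = -0.7157 → β = 0.7572
Converged at β = 0.7572.
Then V = β·F = 0.7572·197.6 = 149.6 mol/h and L = F − V = 48.0 mol/h.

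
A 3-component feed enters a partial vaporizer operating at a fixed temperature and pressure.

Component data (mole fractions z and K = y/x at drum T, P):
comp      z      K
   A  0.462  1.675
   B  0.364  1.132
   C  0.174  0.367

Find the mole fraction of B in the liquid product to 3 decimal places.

Let β = V/F and solve Σ zᵢ(Kᵢ−1)/(1+β(Kᵢ−1)) = 0.
g(0) = ΣzᵢKᵢ − 1 = 0.250 and g(1) = 1 − Σzᵢ/Kᵢ = -0.071, so a root lies in (0, 1).
Iterate (Newton) starting at β = 0.5:
  β = 0.500: g = 0.1171, g' = -0.272 → β = 0.930
  β = 0.930: g = -0.0333, g' = -0.496 → β = 0.863
  β = 0.863: g = -0.0024, g' = -0.428 → β = 0.857
Converged at β = 0.857.
Compositions from xᵢ = zᵢ/(1+β(Kᵢ−1)), yᵢ = Kᵢxᵢ:
  A: x = 0.293, y = 0.490
  B: x = 0.327, y = 0.370
  C: x = 0.380, y = 0.140

x_B = 0.327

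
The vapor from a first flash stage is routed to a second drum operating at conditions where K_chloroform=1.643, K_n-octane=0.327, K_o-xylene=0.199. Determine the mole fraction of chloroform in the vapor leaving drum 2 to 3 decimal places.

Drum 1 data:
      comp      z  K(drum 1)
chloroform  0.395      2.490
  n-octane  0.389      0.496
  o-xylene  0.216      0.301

y_chloroform (drum 2) = 0.862

Drum 1:
Let ψ₁ = V/F and solve Σ zᵢ(Kᵢ−1)/(1+ψ₁(Kᵢ−1)) = 0.
Feasibility: ΣzᵢKᵢ = 1.242, Σzᵢ/Kᵢ = 1.661 — both > 1, two phases present.
Newton–Raphson from ψ₁ = 0.5:
  ψ₁ = 0.500: g = -0.1569, g' = -0.714 → ψ₁ = 0.280
  ψ₁ = 0.280: g = -0.0009, g' = -0.734 → ψ₁ = 0.279
Converged at ψ₁ = 0.279.
Drum-1 compositions:
  chloroform: x = 0.279, y = 0.695
  n-octane: x = 0.453, y = 0.225
  o-xylene: x = 0.268, y = 0.081
Drum-2 feed = drum-1 vapor: z₂ = (0.6947, 0.2245, 0.0808).
Drum 2:
Newton–Raphson from ψ₂ = 0.44:
  ψ₂ = 0.440: g = 0.0336, g' = -0.503 → ψ₂ = 0.507
  ψ₂ = 0.507: g = -0.0013, g' = -0.544 → ψ₂ = 0.504
Converged at ψ₂ = 0.504.
  chloroform: x = 0.525, y = 0.862
  n-octane: x = 0.340, y = 0.111
  o-xylene: x = 0.136, y = 0.027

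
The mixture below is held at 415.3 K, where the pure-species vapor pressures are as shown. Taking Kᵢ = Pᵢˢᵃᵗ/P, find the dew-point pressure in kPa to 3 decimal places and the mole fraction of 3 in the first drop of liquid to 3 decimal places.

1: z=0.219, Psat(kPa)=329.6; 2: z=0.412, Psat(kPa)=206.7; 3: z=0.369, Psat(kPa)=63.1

Pdew = 117.571 kPa, x_3 = 0.688

At the dew point ψ → 1, so Σzᵢ/Kᵢ = 1 with Kᵢ = Pᵢˢᵃᵗ/P ⇒ 1/P = Σzᵢ/Pᵢˢᵃᵗ.
1/P = 0.219/329.6 + 0.412/206.7 + 0.369/63.1 = 0.008506 ⇒ P = 117.571 kPa
xᵢ = zᵢP/Pᵢˢᵃᵗ ⇒ x_3 = 0.369·117.571/63.1 = 0.688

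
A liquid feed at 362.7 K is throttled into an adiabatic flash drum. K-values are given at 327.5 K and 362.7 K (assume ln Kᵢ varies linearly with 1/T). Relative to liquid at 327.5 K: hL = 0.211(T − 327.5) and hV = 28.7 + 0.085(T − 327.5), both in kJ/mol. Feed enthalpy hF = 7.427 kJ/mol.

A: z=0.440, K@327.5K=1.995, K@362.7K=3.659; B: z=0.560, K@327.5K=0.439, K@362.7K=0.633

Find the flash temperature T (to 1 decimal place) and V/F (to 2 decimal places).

T = 328.6 K, V/F = 0.25

Adiabatic flash: solve Rachford–Rice at each trial T, then check hF = ψ·hV(T) + (1−ψ)·hL(T).
  T = 327.5 K: K = (1.995, 0.439), RR gives ψ = 0.221, H_out = 6.357 kJ/mol
  T = 362.7 K: K = (3.659, 0.633), RR gives ψ = 0.988, H_out = 31.408 kJ/mol
  T = 345.1 K: K = (2.744, 0.532), RR gives ψ = 0.619, H_out = 20.113 kJ/mol
  T = 336.3 K: K = (2.349, 0.485), RR gives ψ = 0.439, H_out = 13.958 kJ/mol
  T = 331.9 K: K = (2.167, 0.462), RR gives ψ = 0.337, H_out = 10.424 kJ/mol
  T = 329.7 K: K = (2.080, 0.450), RR gives ψ = 0.282, H_out = 8.472 kJ/mol
Linear interpolation between T = 327.5 (H_out = 6.357) and T = 329.7 (H_out = 8.472) on hF = 7.427 gives T ≈ 328.6 K, at which ψ = 0.25.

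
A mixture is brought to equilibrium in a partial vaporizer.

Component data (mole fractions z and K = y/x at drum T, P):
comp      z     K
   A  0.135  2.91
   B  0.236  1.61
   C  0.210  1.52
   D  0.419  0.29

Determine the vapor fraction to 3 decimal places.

Rachford–Rice: g(ψ) = Σ zᵢ(Kᵢ−1)/(1+ψ(Kᵢ−1)) = 0.
Feasibility: ΣzᵢKᵢ = 1.214, Σzᵢ/Kᵢ = 1.776 — both > 1, two phases present.
Newton iteration, ψ⁰ = 0.5:
  ψ = 0.500: g = -0.1324, g' = -0.724 → ψ = 0.317
  ψ = 0.317: g = -0.0090, g' = -0.646 → ψ = 0.303
Converged at ψ = 0.303.

ψ = 0.303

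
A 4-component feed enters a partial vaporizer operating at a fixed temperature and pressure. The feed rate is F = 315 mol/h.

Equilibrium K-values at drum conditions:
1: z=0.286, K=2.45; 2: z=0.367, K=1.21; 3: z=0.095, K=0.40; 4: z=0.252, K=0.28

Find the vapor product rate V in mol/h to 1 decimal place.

V = 128.1 mol/h

Newton iteration, V/F⁰ = 0.5:
  V/F = 0.500: g = -0.0548, g' = -0.604 → V/F = 0.409
  V/F = 0.409: g = -0.0016, g' = -0.573 → V/F = 0.407
Converged at V/F = 0.407.
Then V = V/F·F = 0.4065·315 = 128.1 mol/h and L = F − V = 186.9 mol/h.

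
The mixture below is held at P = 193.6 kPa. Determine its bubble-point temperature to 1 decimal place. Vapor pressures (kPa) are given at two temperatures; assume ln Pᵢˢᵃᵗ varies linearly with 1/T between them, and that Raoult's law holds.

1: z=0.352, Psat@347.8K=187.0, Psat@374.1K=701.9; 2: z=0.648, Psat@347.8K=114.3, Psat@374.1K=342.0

Bubble-point temperature: ΣzᵢPᵢˢᵃᵗ(T) = P. Interpolate ln Pᵢˢᵃᵗ = aᵢ + bᵢ/T.
  T = 347.8 K: ΣzᵢPᵢˢᵃᵗ = 139.89 kPa
  T = 374.1 K: ΣzᵢPᵢˢᵃᵗ = 468.68 kPa
  T = 361.0 K: ΣzᵢPᵢˢᵃᵗ = 261.94 kPa
  T = 354.4 K: ΣzᵢPᵢˢᵃᵗ = 192.46 kPa
  T = 357.7 K: ΣzᵢPᵢˢᵃᵗ = 224.82 kPa
  T = 356.0 K: ΣzᵢPᵢˢᵃᵗ = 207.59 kPa
Interpolating between 354.4 K and 356.0 K gives T ≈ 354.5 K.

T = 354.5 K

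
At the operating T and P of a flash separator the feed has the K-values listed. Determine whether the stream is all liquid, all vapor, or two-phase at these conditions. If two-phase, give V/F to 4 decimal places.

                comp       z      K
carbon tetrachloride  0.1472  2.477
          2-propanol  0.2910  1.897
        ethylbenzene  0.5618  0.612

two-phase, V/F = 0.6025

ΣzᵢKᵢ = 1.2605; Σzᵢ/Kᵢ = 1.1308.
Both exceed 1, so a two-phase solution exists.
Material balance + equilibrium reduce to Σ zᵢ(Kᵢ−1)/(1+ψ(Kᵢ−1)) = 0.
Newton–Raphson from ψ = 0.5:
  ψ = 0.5000: g = 0.03482, g' = -0.3480 → ψ = 0.6000
  ψ = 0.6000: g = 0.00083, g' = -0.3329 → ψ = 0.6025
Converged at ψ = 0.6025.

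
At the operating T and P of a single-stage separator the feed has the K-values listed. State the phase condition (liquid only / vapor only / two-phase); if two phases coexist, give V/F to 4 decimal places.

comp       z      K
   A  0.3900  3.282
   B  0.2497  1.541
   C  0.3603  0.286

two-phase, V/F = 0.6282

ΣzᵢKᵢ = 1.7678; Σzᵢ/Kᵢ = 1.5407.
Both exceed 1, so a two-phase solution exists.
Newton iteration, ψ⁰ = 0.5:
  ψ = 0.5000: g = 0.12193, g' = -0.9326 → ψ = 0.6307
  ψ = 0.6307: g = -0.00247, g' = -0.9899 → ψ = 0.6282
Converged at ψ = 0.6282.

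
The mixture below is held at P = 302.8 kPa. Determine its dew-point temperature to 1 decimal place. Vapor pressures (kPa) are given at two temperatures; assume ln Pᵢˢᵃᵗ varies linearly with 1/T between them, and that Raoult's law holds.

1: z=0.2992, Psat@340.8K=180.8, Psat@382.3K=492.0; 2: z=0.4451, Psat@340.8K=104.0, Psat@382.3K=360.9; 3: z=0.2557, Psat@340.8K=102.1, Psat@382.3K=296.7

T = 374.3 K

Dew-point temperature: Σzᵢ·P/Pᵢˢᵃᵗ(T) = 1. Interpolate ln Pᵢˢᵃᵗ = aᵢ + bᵢ/T.
  T = 340.8 K: ΣzᵢP/Pᵢˢᵃᵗ = 2.5554
  T = 382.3 K: ΣzᵢP/Pᵢˢᵃᵗ = 0.8185
  T = 361.6 K: ΣzᵢP/Pᵢˢᵃᵗ = 1.3960
  T = 372.0 K: ΣzᵢP/Pᵢˢᵃᵗ = 1.0594
  T = 377.1 K: ΣzᵢP/Pᵢˢᵃᵗ = 0.9307
  T = 374.6 K: ΣzᵢP/Pᵢˢᵃᵗ = 0.9912
Interpolating between 372.0 K and 374.6 K gives T ≈ 374.3 K.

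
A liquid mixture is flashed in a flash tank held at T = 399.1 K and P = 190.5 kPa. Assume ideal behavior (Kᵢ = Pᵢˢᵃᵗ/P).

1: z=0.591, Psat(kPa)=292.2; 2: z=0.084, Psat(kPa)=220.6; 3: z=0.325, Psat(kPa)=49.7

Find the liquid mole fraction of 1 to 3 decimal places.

Raoult's law: Kᵢ = Pᵢˢᵃᵗ/P = Pᵢˢᵃᵗ/190.5.
  K_1 = 292.2/190.5 = 1.53386, K_2 = 220.6/190.5 = 1.15801, K_3 = 49.7/190.5 = 0.26089
Newton–Raphson from V/F = 0.64:
  V/F = 0.640: g = -0.2086, g' = -0.735 → V/F = 0.356
  V/F = 0.356: g = -0.0483, g' = -0.448 → V/F = 0.248
  V/F = 0.248: g = -0.0028, g' = -0.400 → V/F = 0.241
Converged at V/F = 0.241.
Compositions from xᵢ = zᵢ/(1+V/F(Kᵢ−1)), yᵢ = Kᵢxᵢ:
  1: x = 0.524, y = 0.803
  2: x = 0.081, y = 0.094
  3: x = 0.395, y = 0.103

x_1 = 0.524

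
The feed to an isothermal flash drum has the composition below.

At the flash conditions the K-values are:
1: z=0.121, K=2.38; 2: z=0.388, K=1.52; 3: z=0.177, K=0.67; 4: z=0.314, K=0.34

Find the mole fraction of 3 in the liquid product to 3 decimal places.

x_3 = 0.191

Let ψ = V/F and solve Σ zᵢ(Kᵢ−1)/(1+ψ(Kᵢ−1)) = 0.
g(0) = ΣzᵢKᵢ − 1 = 0.103 and g(1) = 1 − Σzᵢ/Kᵢ = -0.494, so a root lies in (0, 1).
Iterate (Newton) starting at ψ = 0.33:
  ψ = 0.330: g = -0.0436, g' = -0.433 → ψ = 0.229
Converged at ψ = 0.229.
Compositions from xᵢ = zᵢ/(1+ψ(Kᵢ−1)), yᵢ = Kᵢxᵢ:
  1: x = 0.092, y = 0.219
  2: x = 0.347, y = 0.527
  3: x = 0.191, y = 0.128
  4: x = 0.370, y = 0.126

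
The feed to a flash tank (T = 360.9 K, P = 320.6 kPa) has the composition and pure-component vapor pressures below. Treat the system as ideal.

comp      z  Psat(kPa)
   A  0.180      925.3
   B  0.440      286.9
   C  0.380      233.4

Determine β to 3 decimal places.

β = 0.530

Raoult's law: Kᵢ = Pᵢˢᵃᵗ/P = Pᵢˢᵃᵗ/320.6.
  K_A = 925.3/320.6 = 2.88615, K_B = 286.9/320.6 = 0.89488, K_C = 233.4/320.6 = 0.72801
Let β = V/F and solve Σ zᵢ(Kᵢ−1)/(1+β(Kᵢ−1)) = 0.
g(0) = ΣzᵢKᵢ − 1 = 0.190 and g(1) = 1 − Σzᵢ/Kᵢ = -0.076, so a root lies in (0, 1).
Iterate (Newton) starting at β = 0.31:
  β = 0.310: g = 0.0536, g' = -0.294 → β = 0.492
  β = 0.492: g = 0.0079, g' = -0.215 → β = 0.529
  β = 0.529: g = 0.0002, g' = -0.204 → β = 0.530
Converged at β = 0.530.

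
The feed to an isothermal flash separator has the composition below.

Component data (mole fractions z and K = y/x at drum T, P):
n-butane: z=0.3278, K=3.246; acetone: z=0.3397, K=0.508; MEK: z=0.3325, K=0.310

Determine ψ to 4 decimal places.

Let ψ = V/F and solve Σ zᵢ(Kᵢ−1)/(1+ψ(Kᵢ−1)) = 0.
Feasibility: ΣzᵢKᵢ = 1.3397, Σzᵢ/Kᵢ = 1.8423 — both > 1, two phases present.
Iterate (Newton) starting at ψ = 0.33:
  ψ = 0.3300: g = -0.07376, g' = -0.9280 → ψ = 0.2505
  ψ = 0.2505: g = 0.00314, g' = -1.0155 → ψ = 0.2536
Converged at ψ = 0.2536.

ψ = 0.2536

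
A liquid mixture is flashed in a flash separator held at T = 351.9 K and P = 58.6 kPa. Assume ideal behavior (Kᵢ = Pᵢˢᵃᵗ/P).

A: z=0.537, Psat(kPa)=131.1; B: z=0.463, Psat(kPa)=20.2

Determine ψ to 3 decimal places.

Raoult's law: Kᵢ = Pᵢˢᵃᵗ/P = Pᵢˢᵃᵗ/58.6.
  K_A = 131.1/58.6 = 2.23720, K_B = 20.2/58.6 = 0.34471
Material balance + equilibrium reduce to Σ zᵢ(Kᵢ−1)/(1+ψ(Kᵢ−1)) = 0.
g(0) = ΣzᵢKᵢ − 1 = 0.361 and g(1) = 1 − Σzᵢ/Kᵢ = -0.583, so a root lies in (0, 1).
Binary case is linear: z₁(K₁−1)(1+ψ(K₂−1)) + z₂(K₂−1)(1+ψ(K₁−1)) = 0
⇒ ψ = [z₁(K₁−1)+z₂(K₂−1)] / [−(K₁−1)(K₂−1)] = 0.3610/0.8107 = 0.445

ψ = 0.445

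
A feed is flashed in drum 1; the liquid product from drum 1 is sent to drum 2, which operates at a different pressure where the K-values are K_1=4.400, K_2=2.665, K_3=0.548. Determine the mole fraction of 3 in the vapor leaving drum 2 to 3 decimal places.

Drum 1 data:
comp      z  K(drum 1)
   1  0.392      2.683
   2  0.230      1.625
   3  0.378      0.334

y_3 (drum 2) = 0.462

Drum 1:
Newton iteration, ψ₁⁰ = 0.5:
  ψ₁ = 0.500: g = 0.0904, g' = -0.756 → ψ₁ = 0.619
  ψ₁ = 0.619: g = -0.0019, g' = -0.799 → ψ₁ = 0.617
Converged at ψ₁ = 0.617.
Drum-1 compositions:
  1: x = 0.192, y = 0.516
  2: x = 0.166, y = 0.270
  3: x = 0.642, y = 0.214
Drum-2 feed = drum-1 liquid: z₂ = (0.1923, 0.1660, 0.6417).
Drum 2:
Newton iteration, ψ₂⁰ = 0.46:
  ψ₂ = 0.460: g = 0.0453, g' = -0.695 → ψ₂ = 0.525
  ψ₂ = 0.525: g = 0.0018, g' = -0.643 → ψ₂ = 0.528
Converged at ψ₂ = 0.528.
  1: x = 0.069, y = 0.303
  2: x = 0.088, y = 0.235
  3: x = 0.843, y = 0.462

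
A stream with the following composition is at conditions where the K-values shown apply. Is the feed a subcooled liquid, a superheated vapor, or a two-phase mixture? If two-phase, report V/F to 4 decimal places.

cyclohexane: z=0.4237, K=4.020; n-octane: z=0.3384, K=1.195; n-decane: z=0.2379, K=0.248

two-phase, V/F = 0.7851

ΣzᵢKᵢ = 2.1667; Σzᵢ/Kᵢ = 1.3479.
Both exceed 1, so a two-phase solution exists.
Newton iteration, ψ⁰ = 0.44:
  ψ = 0.4400: g = 0.34286, g' = -1.0239 → ψ = 0.7748
  ψ = 0.7748: g = 0.01173, g' = -1.1286 → ψ = 0.7852
  ψ = 0.7852: g = -0.00012, g' = -1.1519 → ψ = 0.7851
Converged at ψ = 0.7851.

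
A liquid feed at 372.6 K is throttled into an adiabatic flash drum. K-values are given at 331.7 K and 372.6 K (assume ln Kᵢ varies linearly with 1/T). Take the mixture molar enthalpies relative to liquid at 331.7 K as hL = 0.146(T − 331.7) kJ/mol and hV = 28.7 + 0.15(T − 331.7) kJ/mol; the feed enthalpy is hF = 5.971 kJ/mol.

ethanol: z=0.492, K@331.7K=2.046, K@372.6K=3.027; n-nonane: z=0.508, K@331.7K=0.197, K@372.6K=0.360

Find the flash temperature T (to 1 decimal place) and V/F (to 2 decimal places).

T = 336.4 K, V/F = 0.18

Adiabatic flash: solve Rachford–Rice at each trial T, then check hF = ψ·hV(T) + (1−ψ)·hL(T).
  T = 331.7 K: K = (2.046, 0.197), RR gives ψ = 0.127, H_out = 3.646 kJ/mol
  T = 372.6 K: K = (3.027, 0.360), RR gives ψ = 0.518, H_out = 20.927 kJ/mol
  T = 352.1 K: K = (2.516, 0.271), RR gives ψ = 0.340, H_out = 12.753 kJ/mol
  T = 341.9 K: K = (2.276, 0.232), RR gives ψ = 0.243, H_out = 8.459 kJ/mol
  T = 336.8 K: K = (2.160, 0.214), RR gives ψ = 0.188, H_out = 6.142 kJ/mol
  T = 334.2 K: K = (2.101, 0.205), RR gives ψ = 0.158, H_out = 4.896 kJ/mol
  T = 335.5 K: K = (2.130, 0.210), RR gives ψ = 0.173, H_out = 5.525 kJ/mol
Linear interpolation between T = 335.5 (H_out = 5.525) and T = 336.8 (H_out = 6.142) on hF = 5.971 gives T ≈ 336.4 K, at which ψ = 0.18.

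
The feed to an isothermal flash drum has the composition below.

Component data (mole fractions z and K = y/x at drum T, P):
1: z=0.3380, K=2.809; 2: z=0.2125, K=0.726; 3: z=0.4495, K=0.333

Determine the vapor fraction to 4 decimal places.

Iterate (Newton) starting at ψ = 0.65:
  ψ = 0.6500: g = -0.31912, g' = -0.8805 → ψ = 0.2876
  ψ = 0.2876: g = -0.03197, g' = -0.8036 → ψ = 0.2478
  ψ = 0.2478: g = 0.00055, g' = -0.8327 → ψ = 0.2484
Converged at ψ = 0.2484.

ψ = 0.2484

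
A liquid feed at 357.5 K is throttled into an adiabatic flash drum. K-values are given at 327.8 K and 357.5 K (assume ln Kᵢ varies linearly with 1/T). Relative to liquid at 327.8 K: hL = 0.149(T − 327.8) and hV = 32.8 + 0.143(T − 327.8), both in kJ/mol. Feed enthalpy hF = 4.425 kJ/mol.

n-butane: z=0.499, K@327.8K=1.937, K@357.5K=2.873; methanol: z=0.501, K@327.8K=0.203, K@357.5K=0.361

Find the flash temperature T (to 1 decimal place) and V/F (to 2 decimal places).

T = 329.7 K, V/F = 0.13

Adiabatic flash: solve Rachford–Rice at each trial T, then check hF = ψ·hV(T) + (1−ψ)·hL(T).
  T = 327.8 K: K = (1.937, 0.203), RR gives ψ = 0.091, H_out = 2.998 kJ/mol
  T = 357.5 K: K = (2.873, 0.361), RR gives ψ = 0.513, H_out = 21.174 kJ/mol
  T = 342.6 K: K = (2.378, 0.274), RR gives ψ = 0.324, H_out = 12.788 kJ/mol
  T = 335.2 K: K = (2.151, 0.237), RR gives ψ = 0.218, H_out = 8.254 kJ/mol
  T = 331.5 K: K = (2.042, 0.219), RR gives ψ = 0.159, H_out = 5.748 kJ/mol
  T = 329.6 K: K = (1.988, 0.211), RR gives ψ = 0.125, H_out = 4.372 kJ/mol
Linear interpolation between T = 329.6 (H_out = 4.372) and T = 331.5 (H_out = 5.748) on hF = 4.425 gives T ≈ 329.7 K, at which ψ = 0.13.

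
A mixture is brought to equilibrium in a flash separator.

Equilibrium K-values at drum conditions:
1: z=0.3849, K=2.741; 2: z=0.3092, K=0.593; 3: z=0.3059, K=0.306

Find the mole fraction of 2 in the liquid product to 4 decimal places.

Material balance + equilibrium reduce to Σ zᵢ(Kᵢ−1)/(1+V/F(Kᵢ−1)) = 0.
Check two-phase: ΣzᵢKᵢ = 1.3320 > 1 and Σzᵢ/Kᵢ = 1.6615 > 1, so g(0) = 0.3320 > 0 and g(1) = -0.6615 < 0.
Newton iteration, V/F⁰ = 0.5:
  V/F = 0.5000: g = -0.12485, g' = -0.7597 → V/F = 0.3357
  V/F = 0.3357: g = 0.00043, g' = -0.7839 → V/F = 0.3362
Converged at V/F = 0.3362.
Compositions from xᵢ = zᵢ/(1+V/F(Kᵢ−1)), yᵢ = Kᵢxᵢ:
  1: x = 0.2428, y = 0.6655
  2: x = 0.3582, y = 0.2124
  3: x = 0.3990, y = 0.1221

x_2 = 0.3582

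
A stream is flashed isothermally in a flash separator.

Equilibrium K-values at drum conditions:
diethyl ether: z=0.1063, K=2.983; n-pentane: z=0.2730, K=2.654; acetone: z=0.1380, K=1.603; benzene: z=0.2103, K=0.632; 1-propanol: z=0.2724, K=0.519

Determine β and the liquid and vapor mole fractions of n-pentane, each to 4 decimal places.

Let β = V/F and solve Σ zᵢ(Kᵢ−1)/(1+β(Kᵢ−1)) = 0.
g(0) = ΣzᵢKᵢ − 1 = 0.5371 and g(1) = 1 − Σzᵢ/Kᵢ = -0.0822, so a root lies in (0, 1).
Iterate (Newton) starting at β = 0.35:
  β = 0.3500: g = 0.23275, g' = -0.6081 → β = 0.7327
  β = 0.7327: g = 0.03948, g' = -0.4499 → β = 0.8205
  β = 0.8205: g = 0.00017, g' = -0.4479 → β = 0.8209
Converged at β = 0.8209.
Compositions from xᵢ = zᵢ/(1+β(Kᵢ−1)), yᵢ = Kᵢxᵢ:
  diethyl ether: x = 0.0405, y = 0.1207
  n-pentane: x = 0.1158, y = 0.3073
  acetone: x = 0.0923, y = 0.1480
  benzene: x = 0.3013, y = 0.1904
  1-propanol: x = 0.4501, y = 0.2336

β = 0.8209, x_n-pentane = 0.1158, y_n-pentane = 0.3073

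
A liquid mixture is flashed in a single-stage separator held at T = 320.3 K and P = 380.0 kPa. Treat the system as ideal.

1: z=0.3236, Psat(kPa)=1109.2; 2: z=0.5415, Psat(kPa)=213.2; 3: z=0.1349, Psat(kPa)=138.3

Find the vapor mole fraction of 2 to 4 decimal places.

y_2 = 0.3536

Raoult's law: Kᵢ = Pᵢˢᵃᵗ/P = Pᵢˢᵃᵗ/380.0.
  K_1 = 1109.2/380.0 = 2.918947, K_2 = 213.2/380.0 = 0.561053, K_3 = 138.3/380.0 = 0.363947
Iterate (Newton) starting at V/F = 0.59:
  V/F = 0.5900: g = -0.16687, g' = -0.5920 → V/F = 0.3081
  V/F = 0.3081: g = 0.00866, g' = -0.6946 → V/F = 0.3206
  V/F = 0.3206: g = 0.00007, g' = -0.6842 → V/F = 0.3207
Converged at V/F = 0.3207.
Compositions from xᵢ = zᵢ/(1+V/F(Kᵢ−1)), yᵢ = Kᵢxᵢ:
  1: x = 0.2003, y = 0.5847
  2: x = 0.6302, y = 0.3536
  3: x = 0.1695, y = 0.0617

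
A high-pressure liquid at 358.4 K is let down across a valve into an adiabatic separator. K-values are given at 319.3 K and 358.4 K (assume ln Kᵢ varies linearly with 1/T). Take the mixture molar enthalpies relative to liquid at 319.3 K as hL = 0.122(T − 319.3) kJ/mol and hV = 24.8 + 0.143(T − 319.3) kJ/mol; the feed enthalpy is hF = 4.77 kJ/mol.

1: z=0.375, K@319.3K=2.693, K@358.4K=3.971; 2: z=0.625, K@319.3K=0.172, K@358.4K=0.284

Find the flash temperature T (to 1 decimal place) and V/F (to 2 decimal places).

T = 328.2 K, V/F = 0.15

Adiabatic flash: solve Rachford–Rice at each trial T, then check hF = ψ·hV(T) + (1−ψ)·hL(T).
  T = 319.3 K: K = (2.693, 0.172), RR gives ψ = 0.084, H_out = 2.077 kJ/mol
  T = 358.4 K: K = (3.971, 0.284), RR gives ψ = 0.313, H_out = 12.799 kJ/mol
  T = 338.9 K: K = (3.309, 0.224), RR gives ψ = 0.213, H_out = 7.755 kJ/mol
  T = 329.1 K: K = (2.994, 0.197), RR gives ψ = 0.154, H_out = 5.039 kJ/mol
  T = 324.2 K: K = (2.842, 0.184), RR gives ψ = 0.120, H_out = 3.597 kJ/mol
  T = 326.6 K: K = (2.916, 0.191), RR gives ψ = 0.137, H_out = 4.312 kJ/mol
  T = 327.9 K: K = (2.957, 0.194), RR gives ψ = 0.146, H_out = 4.692 kJ/mol
Linear interpolation between T = 327.9 (H_out = 4.692) and T = 329.1 (H_out = 5.039) on hF = 4.77 gives T ≈ 328.2 K, at which ψ = 0.15.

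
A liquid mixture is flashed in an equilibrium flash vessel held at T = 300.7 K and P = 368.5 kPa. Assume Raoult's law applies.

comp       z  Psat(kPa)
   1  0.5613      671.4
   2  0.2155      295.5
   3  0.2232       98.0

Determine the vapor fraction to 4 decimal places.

ψ = 0.5406

Raoult's law: Kᵢ = Pᵢˢᵃᵗ/P = Pᵢˢᵃᵗ/368.5.
  K_1 = 671.4/368.5 = 1.821981, K_2 = 295.5/368.5 = 0.801900, K_3 = 98.0/368.5 = 0.265943
Let ψ = V/F and solve Σ zᵢ(Kᵢ−1)/(1+ψ(Kᵢ−1)) = 0.
Feasibility: ΣzᵢKᵢ = 1.2548, Σzᵢ/Kᵢ = 1.4161 — both > 1, two phases present.
Newton–Raphson from ψ = 0.5:
  ψ = 0.5000: g = 0.02076, g' = -0.5011 → ψ = 0.5414
  ψ = 0.5414: g = -0.00045, g' = -0.5235 → ψ = 0.5406
Converged at ψ = 0.5406.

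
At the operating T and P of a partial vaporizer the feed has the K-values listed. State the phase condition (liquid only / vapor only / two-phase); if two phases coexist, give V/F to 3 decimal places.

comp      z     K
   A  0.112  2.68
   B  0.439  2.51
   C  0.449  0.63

vapor only

ΣzᵢKᵢ = 1.685; Σzᵢ/Kᵢ = 0.929.
Since Σzᵢ/Kᵢ < 1 the mixture is above its dew point — single vapor phase.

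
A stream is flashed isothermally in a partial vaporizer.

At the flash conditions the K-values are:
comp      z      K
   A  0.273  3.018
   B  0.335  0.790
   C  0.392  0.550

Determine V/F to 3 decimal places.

V/F = 0.428

Material balance + equilibrium reduce to Σ zᵢ(Kᵢ−1)/(1+V/F(Kᵢ−1)) = 0.
g(0) = ΣzᵢKᵢ − 1 = 0.304 and g(1) = 1 − Σzᵢ/Kᵢ = -0.227, so a root lies in (0, 1).
Newton–Raphson from V/F = 0.5:
  V/F = 0.500: g = -0.0320, g' = -0.426 → V/F = 0.425
  V/F = 0.425: g = 0.0012, g' = -0.461 → V/F = 0.428
Converged at V/F = 0.428.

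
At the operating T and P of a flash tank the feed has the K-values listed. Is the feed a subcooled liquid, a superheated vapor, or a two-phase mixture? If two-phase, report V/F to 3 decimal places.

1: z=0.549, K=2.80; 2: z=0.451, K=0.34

two-phase, V/F = 0.581

ΣzᵢKᵢ = 1.691; Σzᵢ/Kᵢ = 1.523.
Both exceed 1, so a two-phase solution exists.
Material balance + equilibrium reduce to Σ zᵢ(Kᵢ−1)/(1+ψ(Kᵢ−1)) = 0.
Binary case is linear: z₁(K₁−1)(1+ψ(K₂−1)) + z₂(K₂−1)(1+ψ(K₁−1)) = 0
⇒ ψ = [z₁(K₁−1)+z₂(K₂−1)] / [−(K₁−1)(K₂−1)] = 0.6905/1.1880 = 0.581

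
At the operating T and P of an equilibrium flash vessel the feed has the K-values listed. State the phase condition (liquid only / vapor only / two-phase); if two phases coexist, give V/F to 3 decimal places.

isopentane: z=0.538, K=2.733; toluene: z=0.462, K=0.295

ΣzᵢKᵢ = 1.607; Σzᵢ/Kᵢ = 1.763.
Both exceed 1, so a two-phase solution exists.
Material balance + equilibrium reduce to Σ zᵢ(Kᵢ−1)/(1+ψ(Kᵢ−1)) = 0.
Binary case is linear: z₁(K₁−1)(1+ψ(K₂−1)) + z₂(K₂−1)(1+ψ(K₁−1)) = 0
⇒ ψ = [z₁(K₁−1)+z₂(K₂−1)] / [−(K₁−1)(K₂−1)] = 0.6066/1.2218 = 0.497

two-phase, V/F = 0.497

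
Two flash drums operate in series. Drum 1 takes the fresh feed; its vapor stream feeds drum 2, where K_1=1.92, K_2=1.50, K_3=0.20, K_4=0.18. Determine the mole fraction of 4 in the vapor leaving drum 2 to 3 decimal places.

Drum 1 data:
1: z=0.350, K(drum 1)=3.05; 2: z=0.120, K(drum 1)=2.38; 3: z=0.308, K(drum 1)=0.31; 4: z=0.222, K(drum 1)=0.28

y_4 (drum 2) = 0.036

Drum 1:
Let ψ₁ = V/F and solve Σ zᵢ(Kᵢ−1)/(1+ψ₁(Kᵢ−1)) = 0.
g(0) = ΣzᵢKᵢ − 1 = 0.511 and g(1) = 1 − Σzᵢ/Kᵢ = -0.952, so a root lies in (0, 1).
Newton iteration, ψ₁⁰ = 0.5:
  ψ₁ = 0.500: g = -0.1219, g' = -1.061 → ψ₁ = 0.385
  ψ₁ = 0.385: g = -0.0016, g' = -1.049 → ψ₁ = 0.384
Converged at ψ₁ = 0.384.
Drum-1 compositions:
  1: x = 0.196, y = 0.598
  2: x = 0.078, y = 0.187
  3: x = 0.419, y = 0.130
  4: x = 0.307, y = 0.086
Drum-2 feed = drum-1 vapor: z₂ = (0.5975, 0.1867, 0.1299, 0.0859).
Drum 2:
Let ψ₂ = V/F and solve Σ zᵢ(Kᵢ−1)/(1+ψ₂(Kᵢ−1)) = 0.
g(0) = ΣzᵢKᵢ − 1 = 0.469 and g(1) = 1 − Σzᵢ/Kᵢ = -0.562, so a root lies in (0, 1).
Newton iteration, ψ₂⁰ = 0.5:
  ψ₂ = 0.500: g = 0.1587, g' = -0.664 → ψ₂ = 0.739
  ψ₂ = 0.739: g = -0.0375, g' = -1.074 → ψ₂ = 0.704
  ψ₂ = 0.704: g = -0.0019, g' = -0.971 → ψ₂ = 0.702
Converged at ψ₂ = 0.702.
  1: x = 0.363, y = 0.697
  2: x = 0.138, y = 0.207
  3: x = 0.296, y = 0.059
  4: x = 0.202, y = 0.036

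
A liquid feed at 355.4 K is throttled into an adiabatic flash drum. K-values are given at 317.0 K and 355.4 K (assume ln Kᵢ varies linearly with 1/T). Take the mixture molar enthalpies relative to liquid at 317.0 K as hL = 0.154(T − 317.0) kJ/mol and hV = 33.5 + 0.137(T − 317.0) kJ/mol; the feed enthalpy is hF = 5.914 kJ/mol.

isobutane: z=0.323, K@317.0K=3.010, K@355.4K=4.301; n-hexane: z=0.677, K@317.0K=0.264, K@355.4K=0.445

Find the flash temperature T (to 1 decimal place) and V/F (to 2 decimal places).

T = 323.2 K, V/F = 0.15

Adiabatic flash: solve Rachford–Rice at each trial T, then check hF = ψ·hV(T) + (1−ψ)·hL(T).
  T = 317.0 K: K = (3.010, 0.264), RR gives ψ = 0.102, H_out = 3.418 kJ/mol
  T = 355.4 K: K = (4.301, 0.445), RR gives ψ = 0.377, H_out = 18.293 kJ/mol
  T = 336.2 K: K = (3.635, 0.348), RR gives ψ = 0.238, H_out = 10.865 kJ/mol
  T = 326.6 K: K = (3.317, 0.304), RR gives ψ = 0.172, H_out = 7.215 kJ/mol
  T = 321.8 K: K = (3.162, 0.284), RR gives ψ = 0.138, H_out = 5.345 kJ/mol
  T = 324.2 K: K = (3.239, 0.294), RR gives ψ = 0.155, H_out = 6.286 kJ/mol
  T = 323.0 K: K = (3.200, 0.289), RR gives ψ = 0.146, H_out = 5.817 kJ/mol
Linear interpolation between T = 323.0 (H_out = 5.817) and T = 324.2 (H_out = 6.286) on hF = 5.914 gives T ≈ 323.2 K, at which ψ = 0.15.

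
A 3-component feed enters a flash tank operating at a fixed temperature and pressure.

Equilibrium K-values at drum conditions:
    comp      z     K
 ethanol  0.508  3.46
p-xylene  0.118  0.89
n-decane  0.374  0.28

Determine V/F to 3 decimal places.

V/F = 0.615

Material balance + equilibrium reduce to Σ zᵢ(Kᵢ−1)/(1+V/F(Kᵢ−1)) = 0.
g(0) = ΣzᵢKᵢ − 1 = 0.967 and g(1) = 1 − Σzᵢ/Kᵢ = -0.615, so a root lies in (0, 1).
Iterate (Newton) starting at V/F = 0.4:
  V/F = 0.400: g = 0.2381, g' = -1.165 → V/F = 0.604
  V/F = 0.604: g = 0.0119, g' = -1.106 → V/F = 0.615
Converged at V/F = 0.615.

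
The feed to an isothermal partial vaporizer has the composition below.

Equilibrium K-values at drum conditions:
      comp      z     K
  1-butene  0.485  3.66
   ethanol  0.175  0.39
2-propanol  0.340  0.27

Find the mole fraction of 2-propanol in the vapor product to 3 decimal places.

Material balance + equilibrium reduce to Σ zᵢ(Kᵢ−1)/(1+ψ(Kᵢ−1)) = 0.
Feasibility: ΣzᵢKᵢ = 1.935, Σzᵢ/Kᵢ = 1.840 — both > 1, two phases present.
Iterate (Newton) starting at ψ = 0.5:
  ψ = 0.500: g = 0.0092, g' = -1.216 → ψ = 0.508
Converged at ψ = 0.508.
Compositions from xᵢ = zᵢ/(1+ψ(Kᵢ−1)), yᵢ = Kᵢxᵢ:
  1-butene: x = 0.206, y = 0.755
  ethanol: x = 0.253, y = 0.099
  2-propanol: x = 0.540, y = 0.146

y_2-propanol = 0.146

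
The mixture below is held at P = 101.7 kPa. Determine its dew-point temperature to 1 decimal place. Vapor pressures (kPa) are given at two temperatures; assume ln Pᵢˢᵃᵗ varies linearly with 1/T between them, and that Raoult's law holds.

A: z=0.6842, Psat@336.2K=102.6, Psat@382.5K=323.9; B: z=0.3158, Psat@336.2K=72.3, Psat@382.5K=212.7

Dew-point temperature: Σzᵢ·P/Pᵢˢᵃᵗ(T) = 1. Interpolate ln Pᵢˢᵃᵗ = aᵢ + bᵢ/T.
  T = 336.2 K: ΣzᵢP/Pᵢˢᵃᵗ = 1.1224
  T = 382.5 K: ΣzᵢP/Pᵢˢᵃᵗ = 0.3658
  T = 359.4 K: ΣzᵢP/Pᵢˢᵃᵗ = 0.6172
  T = 347.8 K: ΣzᵢP/Pᵢˢᵃᵗ = 0.8240
  T = 342.0 K: ΣzᵢP/Pᵢˢᵃᵗ = 0.9592
  T = 339.1 K: ΣzᵢP/Pᵢˢᵃᵗ = 1.0369
  T = 340.6 K: ΣzᵢP/Pᵢˢᵃᵗ = 0.9958
Interpolating between 339.1 K and 340.6 K gives T ≈ 340.4 K.

T = 340.4 K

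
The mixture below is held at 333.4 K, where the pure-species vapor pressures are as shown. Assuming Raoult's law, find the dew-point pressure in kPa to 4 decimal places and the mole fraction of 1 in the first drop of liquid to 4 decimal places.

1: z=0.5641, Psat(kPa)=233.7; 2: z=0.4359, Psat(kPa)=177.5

Pdew = 205.3577 kPa, x_1 = 0.4957

At the dew point ψ → 1, so Σzᵢ/Kᵢ = 1 with Kᵢ = Pᵢˢᵃᵗ/P ⇒ 1/P = Σzᵢ/Pᵢˢᵃᵗ.
1/P = 0.5641/233.7 + 0.4359/177.5 = 0.0048696 ⇒ P = 205.3577 kPa
xᵢ = zᵢP/Pᵢˢᵃᵗ ⇒ x_1 = 0.5641·205.3577/233.7 = 0.4957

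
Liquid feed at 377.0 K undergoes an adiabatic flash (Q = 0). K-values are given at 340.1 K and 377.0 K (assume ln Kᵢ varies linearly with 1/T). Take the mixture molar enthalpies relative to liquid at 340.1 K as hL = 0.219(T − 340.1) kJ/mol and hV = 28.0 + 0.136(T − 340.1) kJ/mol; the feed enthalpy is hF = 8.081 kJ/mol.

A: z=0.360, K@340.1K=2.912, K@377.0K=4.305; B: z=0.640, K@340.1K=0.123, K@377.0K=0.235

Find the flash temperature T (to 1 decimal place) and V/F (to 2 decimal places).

Adiabatic flash: solve Rachford–Rice at each trial T, then check hF = ψ·hV(T) + (1−ψ)·hL(T).
  T = 340.1 K: K = (2.912, 0.123), RR gives ψ = 0.076, H_out = 2.121 kJ/mol
  T = 377.0 K: K = (4.305, 0.235), RR gives ψ = 0.277, H_out = 14.987 kJ/mol
  T = 358.6 K: K = (3.578, 0.173), RR gives ψ = 0.187, H_out = 9.003 kJ/mol
  T = 349.4 K: K = (3.239, 0.147), RR gives ψ = 0.136, H_out = 5.740 kJ/mol
  T = 354.0 K: K = (3.406, 0.159), RR gives ψ = 0.162, H_out = 7.403 kJ/mol
  T = 356.3 K: K = (3.492, 0.166), RR gives ψ = 0.175, H_out = 8.210 kJ/mol
Linear interpolation between T = 354.0 (H_out = 7.403) and T = 356.3 (H_out = 8.210) on hF = 8.081 gives T ≈ 355.9 K, at which ψ = 0.17.

T = 355.9 K, V/F = 0.17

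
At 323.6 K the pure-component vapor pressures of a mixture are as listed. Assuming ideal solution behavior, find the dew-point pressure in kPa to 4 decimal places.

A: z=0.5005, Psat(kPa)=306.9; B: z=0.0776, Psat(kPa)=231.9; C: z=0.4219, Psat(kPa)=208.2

Pdew = 250.5093 kPa

At the dew point ψ → 1, so Σzᵢ/Kᵢ = 1 with Kᵢ = Pᵢˢᵃᵗ/P ⇒ 1/P = Σzᵢ/Pᵢˢᵃᵗ.
1/P = 0.5005/306.9 + 0.0776/231.9 + 0.4219/208.2 = 0.0039919 ⇒ P = 250.5093 kPa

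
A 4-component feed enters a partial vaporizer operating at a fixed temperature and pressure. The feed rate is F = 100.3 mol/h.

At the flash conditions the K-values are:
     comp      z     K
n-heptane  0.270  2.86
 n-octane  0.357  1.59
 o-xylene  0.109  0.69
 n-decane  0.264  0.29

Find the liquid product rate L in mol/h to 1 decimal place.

L = 36.6 mol/h

Rachford–Rice: g(V/F) = Σ zᵢ(Kᵢ−1)/(1+V/F(Kᵢ−1)) = 0.
g(0) = ΣzᵢKᵢ − 1 = 0.492 and g(1) = 1 − Σzᵢ/Kᵢ = -0.387, so a root lies in (0, 1).
Newton–Raphson from V/F = 0.5:
  V/F = 0.500: g = 0.0923, g' = -0.659 → V/F = 0.640
  V/F = 0.640: g = -0.0035, g' = -0.723 → V/F = 0.635
Converged at V/F = 0.635.
Then V = V/F·F = 0.6351·100.3 = 63.7 mol/h and L = F − V = 36.6 mol/h.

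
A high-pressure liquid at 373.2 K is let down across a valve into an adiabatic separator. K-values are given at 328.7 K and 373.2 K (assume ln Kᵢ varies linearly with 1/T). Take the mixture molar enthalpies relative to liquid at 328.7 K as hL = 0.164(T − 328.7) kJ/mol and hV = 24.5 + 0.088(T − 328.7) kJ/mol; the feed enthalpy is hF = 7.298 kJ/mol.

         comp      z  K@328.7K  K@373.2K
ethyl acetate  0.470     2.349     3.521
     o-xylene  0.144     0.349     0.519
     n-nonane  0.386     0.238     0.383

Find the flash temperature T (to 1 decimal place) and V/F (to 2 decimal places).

T = 331.9 K, V/F = 0.28

Adiabatic flash: solve Rachford–Rice at each trial T, then check hF = ψ·hV(T) + (1−ψ)·hL(T).
  T = 328.7 K: K = (2.349, 0.349, 0.238), RR gives ψ = 0.249, H_out = 6.093 kJ/mol
  T = 373.2 K: K = (3.521, 0.519, 0.383), RR gives ψ = 0.596, H_out = 19.877 kJ/mol
  T = 350.9 K: K = (2.912, 0.431, 0.306), RR gives ψ = 0.433, H_out = 13.521 kJ/mol
  T = 339.8 K: K = (2.624, 0.389, 0.271), RR gives ψ = 0.347, H_out = 10.030 kJ/mol
  T = 334.2 K: K = (2.484, 0.369, 0.254), RR gives ψ = 0.300, H_out = 8.115 kJ/mol
  T = 331.4 K: K = (2.415, 0.359, 0.246), RR gives ψ = 0.274, H_out = 7.106 kJ/mol
  T = 332.8 K: K = (2.449, 0.364, 0.250), RR gives ψ = 0.287, H_out = 7.616 kJ/mol
Linear interpolation between T = 331.4 (H_out = 7.106) and T = 332.8 (H_out = 7.616) on hF = 7.298 gives T ≈ 331.9 K, at which ψ = 0.28.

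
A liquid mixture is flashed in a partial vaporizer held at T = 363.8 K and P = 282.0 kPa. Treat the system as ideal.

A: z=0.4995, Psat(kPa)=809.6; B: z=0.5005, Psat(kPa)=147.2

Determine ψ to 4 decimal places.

Raoult's law: Kᵢ = Pᵢˢᵃᵗ/P = Pᵢˢᵃᵗ/282.0.
  K_A = 809.6/282.0 = 2.870922, K_B = 147.2/282.0 = 0.521986
Let ψ = V/F and solve Σ zᵢ(Kᵢ−1)/(1+ψ(Kᵢ−1)) = 0.
g(0) = ΣzᵢKᵢ − 1 = 0.6953 and g(1) = 1 − Σzᵢ/Kᵢ = -0.1328, so a root lies in (0, 1).
Newton iteration, ψ⁰ = 0.5:
  ψ = 0.5000: g = 0.16846, g' = -0.6642 → ψ = 0.7536
  ψ = 0.7536: g = 0.01382, g' = -0.5805 → ψ = 0.7774
Converged at ψ = 0.7774.

ψ = 0.7774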